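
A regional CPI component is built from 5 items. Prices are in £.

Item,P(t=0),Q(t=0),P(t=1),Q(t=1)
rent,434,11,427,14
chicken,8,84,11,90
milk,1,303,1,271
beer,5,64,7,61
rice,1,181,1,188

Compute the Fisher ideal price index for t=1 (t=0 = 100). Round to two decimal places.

104.37

Laspeyres component (base-period weights):
ΣP(t=1)Q(t=0) = 427×11 + 11×84 + 1×303 + 7×64 + 1×181 = 4697 + 924 + 303 + 448 + 181 = 6553
ΣP(t=0)Q(t=0) = 434×11 + 8×84 + 1×303 + 5×64 + 1×181 = 4774 + 672 + 303 + 320 + 181 = 6250
L = 6553 / 6250 × 100 = 104.8480
Paasche component (current-period weights):
ΣP(t=1)Q(t=1) = 427×14 + 11×90 + 1×271 + 7×61 + 1×188 = 5978 + 990 + 271 + 427 + 188 = 7854
ΣP(t=0)Q(t=1) = 434×14 + 8×90 + 1×271 + 5×61 + 1×188 = 6076 + 720 + 271 + 305 + 188 = 7560
P = 7854 / 7560 × 100 = 103.8889
Fisher = √(L × P) = √(104.8480 × 103.8889) = 104.3673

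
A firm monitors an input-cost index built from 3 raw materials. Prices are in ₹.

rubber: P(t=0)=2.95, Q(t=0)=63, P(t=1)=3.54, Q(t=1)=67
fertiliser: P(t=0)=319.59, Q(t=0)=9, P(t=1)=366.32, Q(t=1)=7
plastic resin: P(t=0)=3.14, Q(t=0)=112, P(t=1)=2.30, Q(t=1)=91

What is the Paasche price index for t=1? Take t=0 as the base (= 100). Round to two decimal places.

110.67

Paasche price index uses current-period quantities as weights.
ΣP(t=1)·Q(t=1) = 3.54×67 + 366.32×7 + 2.30×91 = 237.18 + 2564.24 + 209.3 = 3010.72
ΣP(t=0)·Q(t=1) = 2.95×67 + 319.59×7 + 3.14×91 = 197.65 + 2237.13 + 285.74 = 2720.52
Index = 3010.72 / 2720.52 × 100 = 110.6671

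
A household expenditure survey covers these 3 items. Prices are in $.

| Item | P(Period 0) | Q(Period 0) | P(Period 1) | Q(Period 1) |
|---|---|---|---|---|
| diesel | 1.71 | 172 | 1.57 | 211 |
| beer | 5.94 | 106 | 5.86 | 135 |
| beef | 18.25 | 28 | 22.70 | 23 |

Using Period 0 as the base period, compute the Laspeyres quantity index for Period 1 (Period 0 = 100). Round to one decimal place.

110.3

Laspeyres quantity index uses base-period prices as weights.
ΣP(Period 0)·Q(Period 1) = 1.71×211 + 5.94×135 + 18.25×23 = 360.81 + 801.9 + 419.75 = 1582.46
ΣP(Period 0)·Q(Period 0) = 1.71×172 + 5.94×106 + 18.25×28 = 294.12 + 629.64 + 511 = 1434.76
Index = 1582.46 / 1434.76 × 100 = 110.2944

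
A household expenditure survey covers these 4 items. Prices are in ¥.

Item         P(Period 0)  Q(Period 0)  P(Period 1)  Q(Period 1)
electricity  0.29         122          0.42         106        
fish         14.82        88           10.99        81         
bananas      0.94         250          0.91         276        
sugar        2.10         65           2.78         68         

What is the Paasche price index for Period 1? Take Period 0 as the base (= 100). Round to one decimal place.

Paasche price index uses current-period quantities as weights.
ΣP(Period 1)·Q(Period 1) = 0.42×106 + 10.99×81 + 0.91×276 + 2.78×68 = 44.52 + 890.19 + 251.16 + 189.04 = 1374.91
ΣP(Period 0)·Q(Period 1) = 0.29×106 + 14.82×81 + 0.94×276 + 2.10×68 = 30.74 + 1200.42 + 259.44 + 142.8 = 1633.4
Index = 1374.91 / 1633.4 × 100 = 84.1747

84.2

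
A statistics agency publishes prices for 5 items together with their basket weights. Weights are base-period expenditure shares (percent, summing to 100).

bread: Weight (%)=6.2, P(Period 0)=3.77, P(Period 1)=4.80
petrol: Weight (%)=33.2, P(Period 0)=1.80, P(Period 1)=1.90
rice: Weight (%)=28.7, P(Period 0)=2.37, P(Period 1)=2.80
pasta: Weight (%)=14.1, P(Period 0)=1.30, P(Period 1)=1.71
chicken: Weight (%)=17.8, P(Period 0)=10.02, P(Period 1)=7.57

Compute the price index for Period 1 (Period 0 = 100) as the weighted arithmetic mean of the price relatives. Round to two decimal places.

108.84

bread: 6.2 × (4.80/3.77) = 6.2 × 1.273210 = 7.8939
petrol: 33.2 × (1.90/1.80) = 33.2 × 1.055556 = 35.0444
rice: 28.7 × (2.80/2.37) = 28.7 × 1.181435 = 33.9072
pasta: 14.1 × (1.71/1.30) = 14.1 × 1.315385 = 18.5469
chicken: 17.8 × (7.57/10.02) = 17.8 × 0.755489 = 13.4477
Index = Σ wᵢ·(p₁ᵢ/p₀ᵢ) = 7.8939 + 35.0444 + 33.9072 + 18.5469 + 13.4477 = 108.8401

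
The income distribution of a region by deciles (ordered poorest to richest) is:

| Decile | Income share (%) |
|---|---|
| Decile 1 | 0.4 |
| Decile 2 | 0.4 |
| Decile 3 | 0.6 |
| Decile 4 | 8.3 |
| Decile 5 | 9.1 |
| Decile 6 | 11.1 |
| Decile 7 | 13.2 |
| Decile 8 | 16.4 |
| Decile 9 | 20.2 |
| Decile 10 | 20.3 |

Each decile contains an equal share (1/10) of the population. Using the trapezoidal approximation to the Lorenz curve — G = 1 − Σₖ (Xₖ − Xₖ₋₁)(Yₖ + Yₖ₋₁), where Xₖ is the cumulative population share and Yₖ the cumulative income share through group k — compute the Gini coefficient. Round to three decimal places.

Cumulative income shares Yₖ: 0.0040, 0.0080, 0.0140, 0.0970, 0.1880, 0.2990, 0.4310, 0.5950, 0.7970, 1.0000
Σ (Xₖ−Xₖ₋₁)(Yₖ+Yₖ₋₁) = (1/10)(0.0040+0.0000) + (1/10)(0.0080+0.0040) + (1/10)(0.0140+0.0080) + (1/10)(0.0970+0.0140) + (1/10)(0.1880+0.0970) + (1/10)(0.2990+0.1880) + (1/10)(0.4310+0.2990) + (1/10)(0.5950+0.4310) + (1/10)(0.7970+0.5950) + (1/10)(1.0000+0.7970)
  = 0.0004 + 0.0012 + 0.0022 + 0.0111 + 0.0285 + 0.0487 + 0.0730 + 0.1026 + 0.1392 + 0.1797 = 0.5866
G = 1 − 0.5866 = 0.4134

0.413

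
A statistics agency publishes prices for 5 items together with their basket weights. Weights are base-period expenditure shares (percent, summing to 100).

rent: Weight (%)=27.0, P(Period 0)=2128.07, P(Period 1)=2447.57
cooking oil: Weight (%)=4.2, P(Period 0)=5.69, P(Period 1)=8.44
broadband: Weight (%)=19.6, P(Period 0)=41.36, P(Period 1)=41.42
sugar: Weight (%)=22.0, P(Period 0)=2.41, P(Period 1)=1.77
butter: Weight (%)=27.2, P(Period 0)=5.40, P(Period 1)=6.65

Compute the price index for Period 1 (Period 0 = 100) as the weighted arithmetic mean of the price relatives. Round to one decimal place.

106.6

rent: 27.0 × (2447.57/2128.07) = 27.0 × 1.150136 = 31.0537
cooking oil: 4.2 × (8.44/5.69) = 4.2 × 1.483304 = 6.2299
broadband: 19.6 × (41.42/41.36) = 19.6 × 1.001451 = 19.6284
sugar: 22.0 × (1.77/2.41) = 22.0 × 0.734440 = 16.1577
butter: 27.2 × (6.65/5.40) = 27.2 × 1.231481 = 33.4963
Index = Σ wᵢ·(p₁ᵢ/p₀ᵢ) = 31.0537 + 6.2299 + 19.6284 + 16.1577 + 33.4963 = 106.5660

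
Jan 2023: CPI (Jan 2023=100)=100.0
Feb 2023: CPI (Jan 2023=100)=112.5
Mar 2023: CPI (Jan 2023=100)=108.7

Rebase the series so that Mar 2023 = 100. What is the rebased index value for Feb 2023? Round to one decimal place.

Rebased(Feb 2023) = 112.5 / 108.7 × 100 = 103.4959

103.5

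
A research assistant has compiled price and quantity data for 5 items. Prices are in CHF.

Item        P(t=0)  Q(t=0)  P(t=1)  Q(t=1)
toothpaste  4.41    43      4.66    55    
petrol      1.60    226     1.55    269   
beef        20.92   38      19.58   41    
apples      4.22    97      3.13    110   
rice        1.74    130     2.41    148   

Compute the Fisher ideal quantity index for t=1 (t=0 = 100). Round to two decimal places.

113.77

Laspeyres component (base-period weights):
ΣP(t=0)Q(t=1) = 4.41×55 + 1.60×269 + 20.92×41 + 4.22×110 + 1.74×148 = 242.55 + 430.4 + 857.72 + 464.2 + 257.52 = 2252.39
ΣP(t=0)Q(t=0) = 4.41×43 + 1.60×226 + 20.92×38 + 4.22×97 + 1.74×130 = 189.63 + 361.6 + 794.96 + 409.34 + 226.2 = 1981.73
L = 2252.39 / 1981.73 × 100 = 113.6578
Paasche component (current-period weights):
ΣP(t=1)Q(t=1) = 4.66×55 + 1.55×269 + 19.58×41 + 3.13×110 + 2.41×148 = 256.3 + 416.95 + 802.78 + 344.3 + 356.68 = 2177.01
ΣP(t=1)Q(t=0) = 4.66×43 + 1.55×226 + 19.58×38 + 3.13×97 + 2.41×130 = 200.38 + 350.3 + 744.04 + 303.61 + 313.3 = 1911.63
P = 2177.01 / 1911.63 × 100 = 113.8824
Fisher = √(L × P) = √(113.6578 × 113.8824) = 113.7700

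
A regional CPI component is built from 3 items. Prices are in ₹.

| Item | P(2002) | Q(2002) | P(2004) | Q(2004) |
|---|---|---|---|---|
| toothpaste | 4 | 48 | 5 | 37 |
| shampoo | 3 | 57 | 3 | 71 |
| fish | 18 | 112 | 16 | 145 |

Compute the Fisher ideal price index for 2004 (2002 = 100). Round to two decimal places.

Laspeyres component (base-period weights):
ΣP(2004)Q(2002) = 5×48 + 3×57 + 16×112 = 240 + 171 + 1792 = 2203
ΣP(2002)Q(2002) = 4×48 + 3×57 + 18×112 = 192 + 171 + 2016 = 2379
L = 2203 / 2379 × 100 = 92.6019
Paasche component (current-period weights):
ΣP(2004)Q(2004) = 5×37 + 3×71 + 16×145 = 185 + 213 + 2320 = 2718
ΣP(2002)Q(2004) = 4×37 + 3×71 + 18×145 = 148 + 213 + 2610 = 2971
P = 2718 / 2971 × 100 = 91.4843
Fisher = √(L × P) = √(92.6019 × 91.4843) = 92.0414

92.04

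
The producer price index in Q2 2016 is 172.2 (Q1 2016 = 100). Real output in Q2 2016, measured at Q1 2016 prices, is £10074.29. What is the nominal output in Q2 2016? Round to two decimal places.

Nominal = Real × (Index/100) = 10074.29 × (172.2/100)
        = 10074.29 × 1.722 = 17347.9274

17347.93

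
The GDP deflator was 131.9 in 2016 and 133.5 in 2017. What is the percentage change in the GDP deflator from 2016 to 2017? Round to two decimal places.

1.21%

Change = (133.5 − 131.9) / 131.9 × 100
       = 1.6 / 131.9 × 100 = 1.2130%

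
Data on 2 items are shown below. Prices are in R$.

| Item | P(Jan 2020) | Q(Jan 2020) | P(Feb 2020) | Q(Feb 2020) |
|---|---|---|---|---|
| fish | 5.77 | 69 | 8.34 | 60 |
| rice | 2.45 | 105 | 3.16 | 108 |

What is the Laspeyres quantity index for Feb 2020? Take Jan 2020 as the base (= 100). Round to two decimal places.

Laspeyres quantity index uses base-period prices as weights.
ΣP(Jan 2020)·Q(Feb 2020) = 5.77×60 + 2.45×108 = 346.2 + 264.6 = 610.8
ΣP(Jan 2020)·Q(Jan 2020) = 5.77×69 + 2.45×105 = 398.13 + 257.25 = 655.38
Index = 610.8 / 655.38 × 100 = 93.1978

93.20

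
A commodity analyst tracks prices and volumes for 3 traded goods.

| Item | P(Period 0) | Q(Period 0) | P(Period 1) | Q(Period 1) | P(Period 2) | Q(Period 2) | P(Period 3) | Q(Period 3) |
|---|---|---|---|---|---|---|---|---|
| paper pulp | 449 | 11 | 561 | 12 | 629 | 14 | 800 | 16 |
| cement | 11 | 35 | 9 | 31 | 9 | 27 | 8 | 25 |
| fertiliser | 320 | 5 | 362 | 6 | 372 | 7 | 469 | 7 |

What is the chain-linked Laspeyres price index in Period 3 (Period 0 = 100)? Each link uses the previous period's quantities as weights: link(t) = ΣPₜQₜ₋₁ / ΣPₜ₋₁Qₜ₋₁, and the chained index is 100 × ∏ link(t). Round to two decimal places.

165.55

Link Period 0→Period 1:
ΣP(Period 1)Q(Period 0) = 561×11 + 9×35 + 362×5 = 6171 + 315 + 1810 = 8296
ΣP(Period 0)Q(Period 0) = 449×11 + 11×35 + 320×5 = 4939 + 385 + 1600 = 6924
link = 8296/6924 = 1.198151
Link Period 1→Period 2:
ΣP(Period 2)Q(Period 1) = 629×12 + 9×31 + 372×6 = 7548 + 279 + 2232 = 10059
ΣP(Period 1)Q(Period 1) = 561×12 + 9×31 + 362×6 = 6732 + 279 + 2172 = 9183
link = 10059/9183 = 1.095394
Link Period 2→Period 3:
ΣP(Period 3)Q(Period 2) = 800×14 + 8×27 + 469×7 = 11200 + 216 + 3283 = 14699
ΣP(Period 2)Q(Period 2) = 629×14 + 9×27 + 372×7 = 8806 + 243 + 2604 = 11653
link = 14699/11653 = 1.261392
Chained index = 100 × 1.198151 × 1.095394 × 1.261392 = 165.5511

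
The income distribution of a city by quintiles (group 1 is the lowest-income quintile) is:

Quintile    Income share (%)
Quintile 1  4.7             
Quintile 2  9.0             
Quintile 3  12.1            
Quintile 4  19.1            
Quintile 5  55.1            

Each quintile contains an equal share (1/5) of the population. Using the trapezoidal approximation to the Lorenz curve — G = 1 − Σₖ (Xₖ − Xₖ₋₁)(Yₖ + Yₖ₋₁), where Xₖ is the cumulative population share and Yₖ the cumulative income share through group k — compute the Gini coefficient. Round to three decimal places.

Cumulative income shares Yₖ: 0.0470, 0.1370, 0.2580, 0.4490, 1.0000
Σ (Xₖ−Xₖ₋₁)(Yₖ+Yₖ₋₁) = (1/5)(0.0470+0.0000) + (1/5)(0.1370+0.0470) + (1/5)(0.2580+0.1370) + (1/5)(0.4490+0.2580) + (1/5)(1.0000+0.4490)
  = 0.0094 + 0.0368 + 0.0790 + 0.1414 + 0.2898 = 0.5564
G = 1 − 0.5564 = 0.4436

0.444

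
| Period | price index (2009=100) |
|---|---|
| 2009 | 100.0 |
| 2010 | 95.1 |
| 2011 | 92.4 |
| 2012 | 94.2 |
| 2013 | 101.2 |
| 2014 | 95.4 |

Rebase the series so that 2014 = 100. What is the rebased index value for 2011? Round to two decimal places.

96.86

Rebased(2011) = 92.4 / 95.4 × 100 = 96.8553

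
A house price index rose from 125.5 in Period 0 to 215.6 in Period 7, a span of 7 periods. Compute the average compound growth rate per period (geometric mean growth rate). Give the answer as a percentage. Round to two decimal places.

8.04%

Growth factor = (215.6/125.5)^(1/7) = (1.717928)^(1/7) = 1.080369
Growth rate = 1.080369 − 1 = 0.080369 = 8.0369%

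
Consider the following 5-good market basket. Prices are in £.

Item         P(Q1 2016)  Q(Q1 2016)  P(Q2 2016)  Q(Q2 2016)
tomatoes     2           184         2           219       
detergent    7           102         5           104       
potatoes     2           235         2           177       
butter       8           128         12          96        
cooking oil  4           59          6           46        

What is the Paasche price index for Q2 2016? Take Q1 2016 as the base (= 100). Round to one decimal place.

110.8

Paasche price index uses current-period quantities as weights.
ΣP(Q2 2016)·Q(Q2 2016) = 2×219 + 5×104 + 2×177 + 12×96 + 6×46 = 438 + 520 + 354 + 1152 + 276 = 2740
ΣP(Q1 2016)·Q(Q2 2016) = 2×219 + 7×104 + 2×177 + 8×96 + 4×46 = 438 + 728 + 354 + 768 + 184 = 2472
Index = 2740 / 2472 × 100 = 110.8414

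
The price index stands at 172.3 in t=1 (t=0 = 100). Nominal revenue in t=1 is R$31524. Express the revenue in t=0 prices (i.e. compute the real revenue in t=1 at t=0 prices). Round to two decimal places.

Real = Nominal ÷ (Index/100) = 31524 ÷ (172.3/100)
     = 31524 ÷ 1.723 = 18295.9954

18296.00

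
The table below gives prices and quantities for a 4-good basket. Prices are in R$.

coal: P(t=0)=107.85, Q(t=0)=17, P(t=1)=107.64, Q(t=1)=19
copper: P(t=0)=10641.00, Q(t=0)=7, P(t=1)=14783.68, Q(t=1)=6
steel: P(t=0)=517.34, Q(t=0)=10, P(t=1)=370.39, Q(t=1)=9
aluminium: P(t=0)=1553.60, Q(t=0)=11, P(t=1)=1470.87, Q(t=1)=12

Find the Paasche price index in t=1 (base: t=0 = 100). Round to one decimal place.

125.3

Paasche price index uses current-period quantities as weights.
ΣP(t=1)·Q(t=1) = 107.64×19 + 14783.68×6 + 370.39×9 + 1470.87×12 = 2045.16 + 88702.08 + 3333.51 + 17650.44 = 111731.19
ΣP(t=0)·Q(t=1) = 107.85×19 + 10641.00×6 + 517.34×9 + 1553.60×12 = 2049.15 + 63846 + 4656.06 + 18643.2 = 89194.41
Index = 111731.19 / 89194.41 × 100 = 125.2670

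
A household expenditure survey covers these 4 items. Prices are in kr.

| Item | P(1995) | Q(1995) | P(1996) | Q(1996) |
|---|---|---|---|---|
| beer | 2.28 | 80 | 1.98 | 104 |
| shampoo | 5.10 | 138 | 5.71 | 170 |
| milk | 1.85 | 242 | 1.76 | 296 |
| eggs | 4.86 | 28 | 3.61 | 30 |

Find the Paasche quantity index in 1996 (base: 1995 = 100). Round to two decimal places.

122.57

Paasche quantity index uses current-period prices as weights.
ΣP(1996)·Q(1996) = 1.98×104 + 5.71×170 + 1.76×296 + 3.61×30 = 205.92 + 970.7 + 520.96 + 108.3 = 1805.88
ΣP(1996)·Q(1995) = 1.98×80 + 5.71×138 + 1.76×242 + 3.61×28 = 158.4 + 787.98 + 425.92 + 101.08 = 1473.38
Index = 1805.88 / 1473.38 × 100 = 122.5672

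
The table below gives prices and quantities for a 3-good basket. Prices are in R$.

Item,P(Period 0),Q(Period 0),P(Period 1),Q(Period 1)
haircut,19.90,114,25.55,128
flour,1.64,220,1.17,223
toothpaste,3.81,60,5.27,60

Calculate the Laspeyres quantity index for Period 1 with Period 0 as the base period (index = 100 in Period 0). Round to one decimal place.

Laspeyres quantity index uses base-period prices as weights.
ΣP(Period 0)·Q(Period 1) = 19.90×128 + 1.64×223 + 3.81×60 = 2547.2 + 365.72 + 228.6 = 3141.52
ΣP(Period 0)·Q(Period 0) = 19.90×114 + 1.64×220 + 3.81×60 = 2268.6 + 360.8 + 228.6 = 2858
Index = 3141.52 / 2858 × 100 = 109.9202

109.9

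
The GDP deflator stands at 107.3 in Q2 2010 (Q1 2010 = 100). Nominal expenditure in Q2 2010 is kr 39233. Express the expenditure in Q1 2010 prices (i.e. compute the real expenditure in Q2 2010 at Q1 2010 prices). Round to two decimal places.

36563.84

Real = Nominal ÷ (Index/100) = 39233 ÷ (107.3/100)
     = 39233 ÷ 1.073 = 36563.8397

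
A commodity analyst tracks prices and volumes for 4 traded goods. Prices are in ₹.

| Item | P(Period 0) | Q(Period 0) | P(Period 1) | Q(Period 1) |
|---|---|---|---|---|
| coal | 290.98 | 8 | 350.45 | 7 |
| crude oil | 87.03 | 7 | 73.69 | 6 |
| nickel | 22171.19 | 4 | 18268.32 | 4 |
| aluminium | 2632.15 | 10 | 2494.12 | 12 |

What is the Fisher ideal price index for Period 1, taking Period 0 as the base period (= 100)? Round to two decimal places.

Laspeyres component (base-period weights):
ΣP(Period 1)Q(Period 0) = 350.45×8 + 73.69×7 + 18268.32×4 + 2494.12×10 = 2803.6 + 515.83 + 73073.28 + 24941.2 = 101333.91
ΣP(Period 0)Q(Period 0) = 290.98×8 + 87.03×7 + 22171.19×4 + 2632.15×10 = 2327.84 + 609.21 + 88684.76 + 26321.5 = 117943.31
L = 101333.91 / 117943.31 × 100 = 85.9175
Paasche component (current-period weights):
ΣP(Period 1)Q(Period 1) = 350.45×7 + 73.69×6 + 18268.32×4 + 2494.12×12 = 2453.15 + 442.14 + 73073.28 + 29929.44 = 105898.01
ΣP(Period 0)Q(Period 1) = 290.98×7 + 87.03×6 + 22171.19×4 + 2632.15×12 = 2036.86 + 522.18 + 88684.76 + 31585.8 = 122829.6
P = 105898.01 / 122829.6 × 100 = 86.2154
Fisher = √(L × P) = √(85.9175 × 86.2154) = 86.0663

86.07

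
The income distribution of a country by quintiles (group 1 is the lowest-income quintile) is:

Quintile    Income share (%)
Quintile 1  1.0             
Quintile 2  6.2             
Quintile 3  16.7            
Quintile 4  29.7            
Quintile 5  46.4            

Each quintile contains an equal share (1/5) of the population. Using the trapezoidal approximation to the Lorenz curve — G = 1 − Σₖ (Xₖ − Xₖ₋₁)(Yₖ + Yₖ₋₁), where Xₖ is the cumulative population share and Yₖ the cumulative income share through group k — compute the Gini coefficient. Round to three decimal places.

Cumulative income shares Yₖ: 0.0100, 0.0720, 0.2390, 0.5360, 1.0000
Σ (Xₖ−Xₖ₋₁)(Yₖ+Yₖ₋₁) = (1/5)(0.0100+0.0000) + (1/5)(0.0720+0.0100) + (1/5)(0.2390+0.0720) + (1/5)(0.5360+0.2390) + (1/5)(1.0000+0.5360)
  = 0.0020 + 0.0164 + 0.0622 + 0.1550 + 0.3072 = 0.5428
G = 1 − 0.5428 = 0.4572

0.457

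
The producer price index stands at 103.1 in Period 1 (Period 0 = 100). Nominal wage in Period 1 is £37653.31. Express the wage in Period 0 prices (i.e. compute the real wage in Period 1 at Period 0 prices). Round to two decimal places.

36521.15

Real = Nominal ÷ (Index/100) = 37653.31 ÷ (103.1/100)
     = 37653.31 ÷ 1.031 = 36521.1542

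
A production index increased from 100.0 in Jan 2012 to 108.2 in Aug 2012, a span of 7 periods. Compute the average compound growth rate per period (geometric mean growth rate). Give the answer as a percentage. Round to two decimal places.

1.13%

Growth factor = (108.2/100.0)^(1/7) = (1.082000)^(1/7) = 1.011322
Growth rate = 1.011322 − 1 = 0.011322 = 1.1322%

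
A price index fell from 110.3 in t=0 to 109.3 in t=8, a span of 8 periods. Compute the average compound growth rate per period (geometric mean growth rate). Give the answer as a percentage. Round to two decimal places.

-0.11%

Growth factor = (109.3/110.3)^(1/8) = (0.990934)^(1/8) = 0.998862
Growth rate = 0.998862 − 1 = -0.001138 = -0.1138%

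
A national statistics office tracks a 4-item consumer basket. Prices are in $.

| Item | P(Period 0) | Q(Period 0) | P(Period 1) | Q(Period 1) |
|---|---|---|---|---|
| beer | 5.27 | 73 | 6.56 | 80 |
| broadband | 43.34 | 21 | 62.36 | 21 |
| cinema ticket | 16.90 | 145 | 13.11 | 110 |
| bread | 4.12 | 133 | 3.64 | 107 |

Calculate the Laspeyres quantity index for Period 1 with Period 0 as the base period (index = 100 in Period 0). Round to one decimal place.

84.6

Laspeyres quantity index uses base-period prices as weights.
ΣP(Period 0)·Q(Period 1) = 5.27×80 + 43.34×21 + 16.90×110 + 4.12×107 = 421.6 + 910.14 + 1859 + 440.84 = 3631.58
ΣP(Period 0)·Q(Period 0) = 5.27×73 + 43.34×21 + 16.90×145 + 4.12×133 = 384.71 + 910.14 + 2450.5 + 547.96 = 4293.31
Index = 3631.58 / 4293.31 × 100 = 84.5870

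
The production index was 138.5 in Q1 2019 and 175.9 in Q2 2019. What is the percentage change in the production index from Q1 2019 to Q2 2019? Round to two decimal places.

27.00%

Change = (175.9 − 138.5) / 138.5 × 100
       = 37.4 / 138.5 × 100 = 27.0036%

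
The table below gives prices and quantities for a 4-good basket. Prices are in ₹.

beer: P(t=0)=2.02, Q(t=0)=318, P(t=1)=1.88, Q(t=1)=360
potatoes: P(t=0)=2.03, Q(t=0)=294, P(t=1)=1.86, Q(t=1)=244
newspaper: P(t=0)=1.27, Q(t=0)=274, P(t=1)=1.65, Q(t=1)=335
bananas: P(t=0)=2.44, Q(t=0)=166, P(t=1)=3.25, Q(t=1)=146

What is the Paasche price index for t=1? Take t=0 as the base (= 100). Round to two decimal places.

107.67

Paasche price index uses current-period quantities as weights.
ΣP(t=1)·Q(t=1) = 1.88×360 + 1.86×244 + 1.65×335 + 3.25×146 = 676.8 + 453.84 + 552.75 + 474.5 = 2157.89
ΣP(t=0)·Q(t=1) = 2.02×360 + 2.03×244 + 1.27×335 + 2.44×146 = 727.2 + 495.32 + 425.45 + 356.24 = 2004.21
Index = 2157.89 / 2004.21 × 100 = 107.6679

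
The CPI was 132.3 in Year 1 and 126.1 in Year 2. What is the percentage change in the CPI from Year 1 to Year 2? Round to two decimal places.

-4.69%

Change = (126.1 − 132.3) / 132.3 × 100
       = -6.2 / 132.3 × 100 = -4.6863%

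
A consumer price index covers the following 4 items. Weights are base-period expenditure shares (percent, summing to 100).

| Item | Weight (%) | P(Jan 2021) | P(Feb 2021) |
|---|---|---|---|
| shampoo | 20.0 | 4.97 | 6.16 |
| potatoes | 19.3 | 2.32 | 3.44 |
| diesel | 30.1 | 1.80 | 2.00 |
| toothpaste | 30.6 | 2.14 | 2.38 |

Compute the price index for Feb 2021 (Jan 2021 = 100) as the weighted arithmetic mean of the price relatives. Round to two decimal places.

120.88

shampoo: 20.0 × (6.16/4.97) = 20.0 × 1.239437 = 24.7887
potatoes: 19.3 × (3.44/2.32) = 19.3 × 1.482759 = 28.6172
diesel: 30.1 × (2.00/1.80) = 30.1 × 1.111111 = 33.4444
toothpaste: 30.6 × (2.38/2.14) = 30.6 × 1.112150 = 34.0318
Index = Σ wᵢ·(p₁ᵢ/p₀ᵢ) = 24.7887 + 28.6172 + 33.4444 + 34.0318 = 120.8822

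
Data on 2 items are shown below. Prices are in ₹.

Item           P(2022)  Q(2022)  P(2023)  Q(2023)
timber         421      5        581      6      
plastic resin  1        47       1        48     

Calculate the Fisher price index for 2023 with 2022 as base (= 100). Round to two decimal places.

137.24

Laspeyres component (base-period weights):
ΣP(2023)Q(2022) = 581×5 + 1×47 = 2905 + 47 = 2952
ΣP(2022)Q(2022) = 421×5 + 1×47 = 2105 + 47 = 2152
L = 2952 / 2152 × 100 = 137.1747
Paasche component (current-period weights):
ΣP(2023)Q(2023) = 581×6 + 1×48 = 3486 + 48 = 3534
ΣP(2022)Q(2023) = 421×6 + 1×48 = 2526 + 48 = 2574
P = 3534 / 2574 × 100 = 137.2960
Fisher = √(L × P) = √(137.1747 × 137.2960) = 137.2354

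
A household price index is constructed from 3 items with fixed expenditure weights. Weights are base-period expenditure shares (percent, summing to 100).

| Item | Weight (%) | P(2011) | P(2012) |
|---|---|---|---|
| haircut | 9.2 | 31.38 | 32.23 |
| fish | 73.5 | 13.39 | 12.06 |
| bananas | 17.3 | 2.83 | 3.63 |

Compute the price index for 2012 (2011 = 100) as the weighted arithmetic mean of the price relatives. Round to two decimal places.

97.84

haircut: 9.2 × (32.23/31.38) = 9.2 × 1.027087 = 9.4492
fish: 73.5 × (12.06/13.39) = 73.5 × 0.900672 = 66.1994
bananas: 17.3 × (3.63/2.83) = 17.3 × 1.282686 = 22.1905
Index = Σ wᵢ·(p₁ᵢ/p₀ᵢ) = 9.4492 + 66.1994 + 22.1905 = 97.8391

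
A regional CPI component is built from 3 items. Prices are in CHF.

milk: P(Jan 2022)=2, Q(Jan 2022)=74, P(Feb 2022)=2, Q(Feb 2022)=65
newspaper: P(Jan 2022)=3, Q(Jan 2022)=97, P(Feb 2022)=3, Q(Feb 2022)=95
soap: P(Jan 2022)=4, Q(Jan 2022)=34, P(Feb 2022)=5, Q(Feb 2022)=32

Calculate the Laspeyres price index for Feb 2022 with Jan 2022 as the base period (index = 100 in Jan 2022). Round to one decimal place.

Laspeyres price index uses base-period quantities as weights.
ΣP(Feb 2022)·Q(Jan 2022) = 2×74 + 3×97 + 5×34 = 148 + 291 + 170 = 609
ΣP(Jan 2022)·Q(Jan 2022) = 2×74 + 3×97 + 4×34 = 148 + 291 + 136 = 575
Index = 609 / 575 × 100 = 105.9130

105.9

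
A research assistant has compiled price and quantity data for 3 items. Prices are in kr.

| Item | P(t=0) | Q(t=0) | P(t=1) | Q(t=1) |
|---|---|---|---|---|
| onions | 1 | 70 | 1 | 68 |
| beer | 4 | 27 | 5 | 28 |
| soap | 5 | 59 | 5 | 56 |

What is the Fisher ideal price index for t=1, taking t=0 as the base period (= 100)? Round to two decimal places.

Laspeyres component (base-period weights):
ΣP(t=1)Q(t=0) = 1×70 + 5×27 + 5×59 = 70 + 135 + 295 = 500
ΣP(t=0)Q(t=0) = 1×70 + 4×27 + 5×59 = 70 + 108 + 295 = 473
L = 500 / 473 × 100 = 105.7082
Paasche component (current-period weights):
ΣP(t=1)Q(t=1) = 1×68 + 5×28 + 5×56 = 68 + 140 + 280 = 488
ΣP(t=0)Q(t=1) = 1×68 + 4×28 + 5×56 = 68 + 112 + 280 = 460
P = 488 / 460 × 100 = 106.0870
Fisher = √(L × P) = √(105.7082 × 106.0870) = 105.8974

105.90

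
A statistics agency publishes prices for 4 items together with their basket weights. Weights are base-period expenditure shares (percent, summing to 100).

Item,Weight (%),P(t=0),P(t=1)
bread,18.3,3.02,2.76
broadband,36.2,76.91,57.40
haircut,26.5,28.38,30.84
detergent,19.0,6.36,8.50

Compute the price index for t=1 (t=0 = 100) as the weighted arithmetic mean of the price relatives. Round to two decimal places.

97.93

bread: 18.3 × (2.76/3.02) = 18.3 × 0.913907 = 16.7245
broadband: 36.2 × (57.40/76.91) = 36.2 × 0.746327 = 27.0170
haircut: 26.5 × (30.84/28.38) = 26.5 × 1.086681 = 28.7970
detergent: 19.0 × (8.50/6.36) = 19.0 × 1.336478 = 25.3931
Index = Σ wᵢ·(p₁ᵢ/p₀ᵢ) = 16.7245 + 27.0170 + 28.7970 + 25.3931 = 97.9317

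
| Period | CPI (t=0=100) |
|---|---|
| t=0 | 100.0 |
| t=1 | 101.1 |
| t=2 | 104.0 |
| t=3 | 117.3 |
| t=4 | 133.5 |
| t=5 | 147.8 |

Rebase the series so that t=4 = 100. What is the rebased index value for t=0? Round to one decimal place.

74.9

Rebased(t=0) = 100.0 / 133.5 × 100 = 74.9064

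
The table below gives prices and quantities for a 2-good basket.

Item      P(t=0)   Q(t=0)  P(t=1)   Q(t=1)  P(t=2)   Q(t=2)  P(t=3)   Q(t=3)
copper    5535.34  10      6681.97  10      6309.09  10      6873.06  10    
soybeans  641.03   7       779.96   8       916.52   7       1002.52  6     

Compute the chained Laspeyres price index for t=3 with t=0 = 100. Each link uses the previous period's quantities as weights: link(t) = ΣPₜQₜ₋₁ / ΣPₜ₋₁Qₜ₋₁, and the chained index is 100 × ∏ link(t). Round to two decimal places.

Link t=0→t=1:
ΣP(t=1)Q(t=0) = 6681.97×10 + 779.96×7 = 66819.7 + 5459.72 = 72279.42
ΣP(t=0)Q(t=0) = 5535.34×10 + 641.03×7 = 55353.4 + 4487.21 = 59840.61
link = 72279.42/59840.61 = 1.207866
Link t=1→t=2:
ΣP(t=2)Q(t=1) = 6309.09×10 + 916.52×8 = 63090.9 + 7332.16 = 70423.06
ΣP(t=1)Q(t=1) = 6681.97×10 + 779.96×8 = 66819.7 + 6239.68 = 73059.38
link = 70423.06/73059.38 = 0.963915
Link t=2→t=3:
ΣP(t=3)Q(t=2) = 6873.06×10 + 1002.52×7 = 68730.6 + 7017.64 = 75748.24
ΣP(t=2)Q(t=2) = 6309.09×10 + 916.52×7 = 63090.9 + 6415.64 = 69506.54
link = 75748.24/69506.54 = 1.089800
Chained index = 100 × 1.207866 × 0.963915 × 1.089800 = 126.8833

126.88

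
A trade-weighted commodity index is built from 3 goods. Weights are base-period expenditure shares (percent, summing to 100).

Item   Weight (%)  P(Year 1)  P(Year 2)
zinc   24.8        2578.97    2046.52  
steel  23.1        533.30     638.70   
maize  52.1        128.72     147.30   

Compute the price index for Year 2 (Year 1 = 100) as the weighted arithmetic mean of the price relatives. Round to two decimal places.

zinc: 24.8 × (2046.52/2578.97) = 24.8 × 0.793542 = 19.6798
steel: 23.1 × (638.70/533.30) = 23.1 × 1.197637 = 27.6654
maize: 52.1 × (147.30/128.72) = 52.1 × 1.144344 = 59.6203
Index = Σ wᵢ·(p₁ᵢ/p₀ᵢ) = 19.6798 + 27.6654 + 59.6203 = 106.9656

106.97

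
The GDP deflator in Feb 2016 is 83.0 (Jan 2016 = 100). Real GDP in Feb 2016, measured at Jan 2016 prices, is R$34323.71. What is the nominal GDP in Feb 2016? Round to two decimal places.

28488.68

Nominal = Real × (Index/100) = 34323.71 × (83.0/100)
        = 34323.71 × 0.830 = 28488.6793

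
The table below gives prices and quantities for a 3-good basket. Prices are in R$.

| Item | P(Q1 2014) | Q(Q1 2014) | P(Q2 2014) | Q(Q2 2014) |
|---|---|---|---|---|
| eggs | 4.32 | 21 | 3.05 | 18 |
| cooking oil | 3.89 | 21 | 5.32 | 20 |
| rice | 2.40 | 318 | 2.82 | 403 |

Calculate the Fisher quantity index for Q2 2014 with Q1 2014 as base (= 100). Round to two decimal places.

Laspeyres component (base-period weights):
ΣP(Q1 2014)Q(Q2 2014) = 4.32×18 + 3.89×20 + 2.40×403 = 77.76 + 77.8 + 967.2 = 1122.76
ΣP(Q1 2014)Q(Q1 2014) = 4.32×21 + 3.89×21 + 2.40×318 = 90.72 + 81.69 + 763.2 = 935.61
L = 1122.76 / 935.61 × 100 = 120.0030
Paasche component (current-period weights):
ΣP(Q2 2014)Q(Q2 2014) = 3.05×18 + 5.32×20 + 2.82×403 = 54.9 + 106.4 + 1136.46 = 1297.76
ΣP(Q2 2014)Q(Q1 2014) = 3.05×21 + 5.32×21 + 2.82×318 = 64.05 + 111.72 + 896.76 = 1072.53
P = 1297.76 / 1072.53 × 100 = 120.9999
Fisher = √(L × P) = √(120.0030 × 120.9999) = 120.5004

120.50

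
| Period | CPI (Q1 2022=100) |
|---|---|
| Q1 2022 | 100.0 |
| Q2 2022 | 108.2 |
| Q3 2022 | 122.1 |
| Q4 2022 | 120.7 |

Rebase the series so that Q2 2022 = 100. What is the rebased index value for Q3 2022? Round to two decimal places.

112.85

Rebased(Q3 2022) = 122.1 / 108.2 × 100 = 112.8466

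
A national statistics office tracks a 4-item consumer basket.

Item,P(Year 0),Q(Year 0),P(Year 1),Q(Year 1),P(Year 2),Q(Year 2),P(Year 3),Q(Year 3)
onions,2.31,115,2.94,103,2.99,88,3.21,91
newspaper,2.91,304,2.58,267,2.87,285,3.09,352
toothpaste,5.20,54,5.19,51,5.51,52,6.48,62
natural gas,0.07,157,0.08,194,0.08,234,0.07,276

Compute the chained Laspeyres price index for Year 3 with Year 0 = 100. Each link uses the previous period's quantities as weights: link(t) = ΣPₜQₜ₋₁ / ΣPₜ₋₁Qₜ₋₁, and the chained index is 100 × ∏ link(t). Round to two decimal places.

Link Year 0→Year 1:
ΣP(Year 1)Q(Year 0) = 2.94×115 + 2.58×304 + 5.19×54 + 0.08×157 = 338.1 + 784.32 + 280.26 + 12.56 = 1415.24
ΣP(Year 0)Q(Year 0) = 2.31×115 + 2.91×304 + 5.20×54 + 0.07×157 = 265.65 + 884.64 + 280.8 + 10.99 = 1442.08
link = 1415.24/1442.08 = 0.981388
Link Year 1→Year 2:
ΣP(Year 2)Q(Year 1) = 2.99×103 + 2.87×267 + 5.51×51 + 0.08×194 = 307.97 + 766.29 + 281.01 + 15.52 = 1370.79
ΣP(Year 1)Q(Year 1) = 2.94×103 + 2.58×267 + 5.19×51 + 0.08×194 = 302.82 + 688.86 + 264.69 + 15.52 = 1271.89
link = 1370.79/1271.89 = 1.077758
Link Year 2→Year 3:
ΣP(Year 3)Q(Year 2) = 3.21×88 + 3.09×285 + 6.48×52 + 0.07×234 = 282.48 + 880.65 + 336.96 + 16.38 = 1516.47
ΣP(Year 2)Q(Year 2) = 2.99×88 + 2.87×285 + 5.51×52 + 0.08×234 = 263.12 + 817.95 + 286.52 + 18.72 = 1386.31
link = 1516.47/1386.31 = 1.093890
Chained index = 100 × 0.981388 × 1.077758 × 1.093890 = 115.7006

115.70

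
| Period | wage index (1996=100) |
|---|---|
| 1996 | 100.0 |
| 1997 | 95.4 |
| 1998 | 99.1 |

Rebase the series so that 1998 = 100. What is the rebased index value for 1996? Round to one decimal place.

100.9

Rebased(1996) = 100.0 / 99.1 × 100 = 100.9082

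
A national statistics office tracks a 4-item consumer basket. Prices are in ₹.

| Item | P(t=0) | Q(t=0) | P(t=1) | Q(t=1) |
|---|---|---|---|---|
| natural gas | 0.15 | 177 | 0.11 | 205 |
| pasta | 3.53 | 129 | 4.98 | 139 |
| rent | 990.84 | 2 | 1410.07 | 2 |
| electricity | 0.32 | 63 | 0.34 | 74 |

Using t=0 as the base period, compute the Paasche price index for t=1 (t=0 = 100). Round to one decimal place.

Paasche price index uses current-period quantities as weights.
ΣP(t=1)·Q(t=1) = 0.11×205 + 4.98×139 + 1410.07×2 + 0.34×74 = 22.55 + 692.22 + 2820.14 + 25.16 = 3560.07
ΣP(t=0)·Q(t=1) = 0.15×205 + 3.53×139 + 990.84×2 + 0.32×74 = 30.75 + 490.67 + 1981.68 + 23.68 = 2526.78
Index = 3560.07 / 2526.78 × 100 = 140.8935

140.9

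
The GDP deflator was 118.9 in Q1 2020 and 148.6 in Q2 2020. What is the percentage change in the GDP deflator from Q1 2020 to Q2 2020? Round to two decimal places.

Change = (148.6 − 118.9) / 118.9 × 100
       = 29.7 / 118.9 × 100 = 24.9790%

24.98%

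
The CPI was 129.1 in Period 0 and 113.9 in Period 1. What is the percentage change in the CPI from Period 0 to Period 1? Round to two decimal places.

Change = (113.9 − 129.1) / 129.1 × 100
       = -15.2 / 129.1 × 100 = -11.7738%

-11.77%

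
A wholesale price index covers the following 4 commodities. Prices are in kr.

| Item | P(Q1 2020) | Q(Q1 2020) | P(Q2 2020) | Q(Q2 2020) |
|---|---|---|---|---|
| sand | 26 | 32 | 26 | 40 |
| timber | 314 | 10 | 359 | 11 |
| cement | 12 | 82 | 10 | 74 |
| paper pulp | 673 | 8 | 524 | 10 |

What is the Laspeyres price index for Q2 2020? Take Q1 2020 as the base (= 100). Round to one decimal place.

91.2

Laspeyres price index uses base-period quantities as weights.
ΣP(Q2 2020)·Q(Q1 2020) = 26×32 + 359×10 + 10×82 + 524×8 = 832 + 3590 + 820 + 4192 = 9434
ΣP(Q1 2020)·Q(Q1 2020) = 26×32 + 314×10 + 12×82 + 673×8 = 832 + 3140 + 984 + 5384 = 10340
Index = 9434 / 10340 × 100 = 91.2379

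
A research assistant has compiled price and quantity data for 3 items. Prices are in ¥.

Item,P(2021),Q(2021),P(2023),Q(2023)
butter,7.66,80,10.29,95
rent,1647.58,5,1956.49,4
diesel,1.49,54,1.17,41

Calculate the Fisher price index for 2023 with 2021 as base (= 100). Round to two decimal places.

119.70

Laspeyres component (base-period weights):
ΣP(2023)Q(2021) = 10.29×80 + 1956.49×5 + 1.17×54 = 823.2 + 9782.45 + 63.18 = 10668.83
ΣP(2021)Q(2021) = 7.66×80 + 1647.58×5 + 1.49×54 = 612.8 + 8237.9 + 80.46 = 8931.16
L = 10668.83 / 8931.16 × 100 = 119.4563
Paasche component (current-period weights):
ΣP(2023)Q(2023) = 10.29×95 + 1956.49×4 + 1.17×41 = 977.55 + 7825.96 + 47.97 = 8851.48
ΣP(2021)Q(2023) = 7.66×95 + 1647.58×4 + 1.49×41 = 727.7 + 6590.32 + 61.09 = 7379.11
P = 8851.48 / 7379.11 × 100 = 119.9532
Fisher = √(L × P) = √(119.4563 × 119.9532) = 119.7045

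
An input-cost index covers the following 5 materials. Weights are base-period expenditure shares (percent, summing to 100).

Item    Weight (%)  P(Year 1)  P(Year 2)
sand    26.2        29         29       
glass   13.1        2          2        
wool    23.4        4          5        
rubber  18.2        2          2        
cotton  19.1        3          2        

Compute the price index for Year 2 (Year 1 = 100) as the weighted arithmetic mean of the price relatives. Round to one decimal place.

99.5

sand: 26.2 × (29/29) = 26.2 × 1.000000 = 26.2000
glass: 13.1 × (2/2) = 13.1 × 1.000000 = 13.1000
wool: 23.4 × (5/4) = 23.4 × 1.250000 = 29.2500
rubber: 18.2 × (2/2) = 18.2 × 1.000000 = 18.2000
cotton: 19.1 × (2/3) = 19.1 × 0.666667 = 12.7333
Index = Σ wᵢ·(p₁ᵢ/p₀ᵢ) = 26.2000 + 13.1000 + 29.2500 + 18.2000 + 12.7333 = 99.4833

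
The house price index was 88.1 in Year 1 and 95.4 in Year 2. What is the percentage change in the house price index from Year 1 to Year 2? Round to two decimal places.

Change = (95.4 − 88.1) / 88.1 × 100
       = 7.3 / 88.1 × 100 = 8.2860%

8.29%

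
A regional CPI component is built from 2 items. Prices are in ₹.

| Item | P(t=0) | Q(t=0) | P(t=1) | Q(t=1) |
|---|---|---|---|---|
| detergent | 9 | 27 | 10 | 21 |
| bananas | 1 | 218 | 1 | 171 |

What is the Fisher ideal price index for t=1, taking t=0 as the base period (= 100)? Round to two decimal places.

105.85

Laspeyres component (base-period weights):
ΣP(t=1)Q(t=0) = 10×27 + 1×218 = 270 + 218 = 488
ΣP(t=0)Q(t=0) = 9×27 + 1×218 = 243 + 218 = 461
L = 488 / 461 × 100 = 105.8568
Paasche component (current-period weights):
ΣP(t=1)Q(t=1) = 10×21 + 1×171 = 210 + 171 = 381
ΣP(t=0)Q(t=1) = 9×21 + 1×171 = 189 + 171 = 360
P = 381 / 360 × 100 = 105.8333
Fisher = √(L × P) = √(105.8568 × 105.8333) = 105.8451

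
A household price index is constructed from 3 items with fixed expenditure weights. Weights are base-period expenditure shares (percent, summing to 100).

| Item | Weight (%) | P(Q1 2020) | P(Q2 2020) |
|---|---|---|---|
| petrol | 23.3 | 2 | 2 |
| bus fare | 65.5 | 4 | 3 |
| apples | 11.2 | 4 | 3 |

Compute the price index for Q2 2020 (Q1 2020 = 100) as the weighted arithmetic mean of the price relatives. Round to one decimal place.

80.8

petrol: 23.3 × (2/2) = 23.3 × 1.000000 = 23.3000
bus fare: 65.5 × (3/4) = 65.5 × 0.750000 = 49.1250
apples: 11.2 × (3/4) = 11.2 × 0.750000 = 8.4000
Index = Σ wᵢ·(p₁ᵢ/p₀ᵢ) = 23.3000 + 49.1250 + 8.4000 = 80.8250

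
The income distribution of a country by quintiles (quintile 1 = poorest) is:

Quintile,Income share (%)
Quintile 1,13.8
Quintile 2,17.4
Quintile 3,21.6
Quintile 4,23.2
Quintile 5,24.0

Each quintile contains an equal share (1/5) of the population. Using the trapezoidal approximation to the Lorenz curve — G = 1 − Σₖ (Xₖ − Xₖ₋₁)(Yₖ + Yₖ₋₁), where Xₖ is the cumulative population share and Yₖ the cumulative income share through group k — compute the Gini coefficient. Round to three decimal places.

0.105

Cumulative income shares Yₖ: 0.1380, 0.3120, 0.5280, 0.7600, 1.0000
Σ (Xₖ−Xₖ₋₁)(Yₖ+Yₖ₋₁) = (1/5)(0.1380+0.0000) + (1/5)(0.3120+0.1380) + (1/5)(0.5280+0.3120) + (1/5)(0.7600+0.5280) + (1/5)(1.0000+0.7600)
  = 0.0276 + 0.0900 + 0.1680 + 0.2576 + 0.3520 = 0.8952
G = 1 − 0.8952 = 0.1048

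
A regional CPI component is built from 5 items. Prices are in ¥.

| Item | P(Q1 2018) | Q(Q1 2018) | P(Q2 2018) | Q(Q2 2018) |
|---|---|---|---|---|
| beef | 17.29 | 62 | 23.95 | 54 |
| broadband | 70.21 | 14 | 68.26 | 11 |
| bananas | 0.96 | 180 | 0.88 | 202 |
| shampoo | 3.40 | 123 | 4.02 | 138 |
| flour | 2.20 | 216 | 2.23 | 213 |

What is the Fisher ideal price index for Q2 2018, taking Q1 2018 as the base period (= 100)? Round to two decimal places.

Laspeyres component (base-period weights):
ΣP(Q2 2018)Q(Q1 2018) = 23.95×62 + 68.26×14 + 0.88×180 + 4.02×123 + 2.23×216 = 1484.9 + 955.64 + 158.4 + 494.46 + 481.68 = 3575.08
ΣP(Q1 2018)Q(Q1 2018) = 17.29×62 + 70.21×14 + 0.96×180 + 3.40×123 + 2.20×216 = 1071.98 + 982.94 + 172.8 + 418.2 + 475.2 = 3121.12
L = 3575.08 / 3121.12 × 100 = 114.5448
Paasche component (current-period weights):
ΣP(Q2 2018)Q(Q2 2018) = 23.95×54 + 68.26×11 + 0.88×202 + 4.02×138 + 2.23×213 = 1293.3 + 750.86 + 177.76 + 554.76 + 474.99 = 3251.67
ΣP(Q1 2018)Q(Q2 2018) = 17.29×54 + 70.21×11 + 0.96×202 + 3.40×138 + 2.20×213 = 933.66 + 772.31 + 193.92 + 469.2 + 468.6 = 2837.69
P = 3251.67 / 2837.69 × 100 = 114.5886
Fisher = √(L × P) = √(114.5448 × 114.5886) = 114.5667

114.57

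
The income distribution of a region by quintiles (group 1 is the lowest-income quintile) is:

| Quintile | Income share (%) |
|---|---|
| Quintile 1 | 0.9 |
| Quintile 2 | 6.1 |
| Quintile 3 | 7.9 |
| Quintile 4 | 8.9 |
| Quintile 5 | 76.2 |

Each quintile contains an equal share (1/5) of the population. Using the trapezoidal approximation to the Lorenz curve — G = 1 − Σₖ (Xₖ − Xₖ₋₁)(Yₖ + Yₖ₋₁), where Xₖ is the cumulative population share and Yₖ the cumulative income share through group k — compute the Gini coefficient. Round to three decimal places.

Cumulative income shares Yₖ: 0.0090, 0.0700, 0.1490, 0.2380, 1.0000
Σ (Xₖ−Xₖ₋₁)(Yₖ+Yₖ₋₁) = (1/5)(0.0090+0.0000) + (1/5)(0.0700+0.0090) + (1/5)(0.1490+0.0700) + (1/5)(0.2380+0.1490) + (1/5)(1.0000+0.2380)
  = 0.0018 + 0.0158 + 0.0438 + 0.0774 + 0.2476 = 0.3864
G = 1 − 0.3864 = 0.6136

0.614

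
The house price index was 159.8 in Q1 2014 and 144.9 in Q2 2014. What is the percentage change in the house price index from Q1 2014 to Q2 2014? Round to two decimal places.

-9.32%

Change = (144.9 − 159.8) / 159.8 × 100
       = -14.9 / 159.8 × 100 = -9.3242%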